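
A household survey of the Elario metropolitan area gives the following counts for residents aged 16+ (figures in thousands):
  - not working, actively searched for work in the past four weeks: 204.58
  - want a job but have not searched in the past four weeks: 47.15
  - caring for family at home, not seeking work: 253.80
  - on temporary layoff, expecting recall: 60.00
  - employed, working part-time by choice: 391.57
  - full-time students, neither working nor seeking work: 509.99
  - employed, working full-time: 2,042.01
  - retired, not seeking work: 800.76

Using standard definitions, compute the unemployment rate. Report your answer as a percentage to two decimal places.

Employed = 391.57 + 2,042.01 = 2,433.58 thousand.
Unemployed = 204.58 + 60.00 = 264.58 thousand (jobless and actively searching, or on temporary layoff).
Labor force = 2,433.58 + 264.58 = 2,698.16 thousand.
Unemployment rate = 264.58 / 2,698.16 = 9.81%.

Unemployment rate ≈ 9.81%.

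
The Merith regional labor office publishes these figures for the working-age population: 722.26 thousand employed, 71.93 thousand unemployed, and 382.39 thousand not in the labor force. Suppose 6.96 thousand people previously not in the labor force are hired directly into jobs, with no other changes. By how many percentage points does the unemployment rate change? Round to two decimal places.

The unemployment rate changes by −0.08 percentage points.

Initially, labor force = 722.26 + 71.93 = 794.19 thousand, so u = 71.93/794.19 = 9.06%.
After the change, employed and labor force both rise by 6.96; unemployed unchanged → E = 729.22, U = 71.93, labor force = 801.15 thousand.
New unemployment rate = 71.93 / 801.15 = 8.98%.
Change = 8.98% − 9.06% = −0.08 percentage points.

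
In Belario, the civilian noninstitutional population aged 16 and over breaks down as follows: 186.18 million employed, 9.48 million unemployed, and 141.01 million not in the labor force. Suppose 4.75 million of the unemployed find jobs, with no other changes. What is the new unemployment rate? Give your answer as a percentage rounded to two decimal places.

New unemployment rate ≈ 2.42%.

Initially, labor force = 186.18 + 9.48 = 195.66 million, so u = 9.48/195.66 = 4.85%.
After the change, unemployed falls and employed rises by 4.75; labor force unchanged → E = 190.93, U = 4.73, labor force = 195.66 million.
New unemployment rate = 4.73 / 195.66 = 2.42%.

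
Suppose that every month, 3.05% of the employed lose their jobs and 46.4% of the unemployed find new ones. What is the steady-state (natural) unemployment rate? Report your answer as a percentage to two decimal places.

Steady-state unemployment rate ≈ 6.17%.

At steady state the flows balance: s·E = f·U, so U/(E+U) = s/(s+f).
u* = 3.05 / (3.05 + 46.4) = 3.05 / 49.45 = 6.17%.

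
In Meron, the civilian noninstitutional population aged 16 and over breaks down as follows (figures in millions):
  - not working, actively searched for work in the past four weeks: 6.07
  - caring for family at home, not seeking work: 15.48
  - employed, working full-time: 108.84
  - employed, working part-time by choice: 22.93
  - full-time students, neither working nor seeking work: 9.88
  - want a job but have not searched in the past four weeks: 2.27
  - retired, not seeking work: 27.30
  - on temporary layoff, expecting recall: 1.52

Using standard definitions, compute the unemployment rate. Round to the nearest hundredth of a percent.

Employed = 108.84 + 22.93 = 131.77 million.
Unemployed = 6.07 + 1.52 = 7.59 million (jobless and actively searching, or on temporary layoff).
Labor force = 131.77 + 7.59 = 139.36 million.
Unemployment rate = 7.59 / 139.36 = 5.45%.

Unemployment rate ≈ 5.45%.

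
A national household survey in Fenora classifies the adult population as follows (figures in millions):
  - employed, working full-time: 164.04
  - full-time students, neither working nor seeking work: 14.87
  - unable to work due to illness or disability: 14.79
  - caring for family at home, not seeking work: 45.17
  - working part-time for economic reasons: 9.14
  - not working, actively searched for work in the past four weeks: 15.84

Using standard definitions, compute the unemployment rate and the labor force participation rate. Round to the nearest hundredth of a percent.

Employed = 164.04 + 9.14 = 173.18 million (anyone who worked, including part-time for economic reasons, counts as employed).
Unemployed = 15.84 million.
Labor force = 173.18 + 15.84 = 189.02 million.
Not in labor force = 14.87 + 14.79 + 45.17 = 74.83 million (those not working and not actively searching are outside the labor force).
Civilian working-age population = 189.02 + 74.83 = 263.85 million.
Unemployment rate = 15.84 / 189.02 = 8.38%.
Labor force participation rate = 189.02 / 263.85 = 71.64%.

Unemployment rate ≈ 8.38%; labor force participation rate ≈ 71.64%.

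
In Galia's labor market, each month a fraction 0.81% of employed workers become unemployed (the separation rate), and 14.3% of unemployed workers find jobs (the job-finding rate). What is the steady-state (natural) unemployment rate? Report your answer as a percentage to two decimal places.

Steady-state unemployment rate ≈ 5.36%.

At steady state the flows balance: s·E = f·U, so U/(E+U) = s/(s+f).
u* = 0.81 / (0.81 + 14.3) = 0.81 / 15.11 = 5.36%.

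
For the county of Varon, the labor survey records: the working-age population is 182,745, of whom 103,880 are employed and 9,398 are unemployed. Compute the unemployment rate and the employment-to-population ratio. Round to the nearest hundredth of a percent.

Labor force = employed + unemployed = 103,880 + 9,398 = 113,278.
Unemployment rate = 9,398 / 113,278 = 8.30%.
Employment-population ratio = 103,880 / 182,745 = 56.84%.

Unemployment rate ≈ 8.30%; employment-population ratio ≈ 56.84%.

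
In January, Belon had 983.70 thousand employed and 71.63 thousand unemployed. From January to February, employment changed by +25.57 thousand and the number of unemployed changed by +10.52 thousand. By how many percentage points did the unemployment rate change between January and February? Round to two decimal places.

January: labor force = 983.70 + 71.63 = 1,055.33; u = 71.63/1,055.33 = 6.79%.
February: labor force = 1,009.27 + 82.15 = 1,091.42; u = 82.15/1,091.42 = 7.53%.
Change = 7.53% − 6.79% = +0.74 pp.

The unemployment rate changed by +0.74 percentage points.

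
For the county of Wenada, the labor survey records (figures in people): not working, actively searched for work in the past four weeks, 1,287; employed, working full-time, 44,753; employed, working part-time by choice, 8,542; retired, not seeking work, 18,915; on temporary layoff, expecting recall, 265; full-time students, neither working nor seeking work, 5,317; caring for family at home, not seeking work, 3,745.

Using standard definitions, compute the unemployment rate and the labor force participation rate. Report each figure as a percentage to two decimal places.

Employed = 44,753 + 8,542 = 53,295.
Unemployed = 1,287 + 265 = 1,552 (jobless and actively searching, or on temporary layoff).
Labor force = 53,295 + 1,552 = 54,847.
Not in labor force = 18,915 + 5,317 + 3,745 = 27,977 (those not working and not actively searching are outside the labor force).
Civilian working-age population = 54,847 + 27,977 = 82,824.
Unemployment rate = 1,552 / 54,847 = 2.83%.
Labor force participation rate = 54,847 / 82,824 = 66.22%.

Unemployment rate ≈ 2.83%; labor force participation rate ≈ 66.22%.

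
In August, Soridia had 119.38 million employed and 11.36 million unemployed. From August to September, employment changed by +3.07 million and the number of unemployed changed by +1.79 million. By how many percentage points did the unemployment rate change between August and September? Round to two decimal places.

The unemployment rate changed by +1.01 percentage points.

August: labor force = 119.38 + 11.36 = 130.74; u = 11.36/130.74 = 8.69%.
September: labor force = 122.45 + 13.15 = 135.60; u = 13.15/135.60 = 9.70%.
Change = 9.70% − 8.69% = +1.01 pp.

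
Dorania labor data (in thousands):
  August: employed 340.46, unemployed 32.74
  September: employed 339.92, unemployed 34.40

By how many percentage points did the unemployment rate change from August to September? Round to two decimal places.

The unemployment rate changed by +0.42 percentage points.

August: labor force = 340.46 + 32.74 = 373.20; u = 32.74/373.20 = 8.77%.
September: labor force = 339.92 + 34.40 = 374.32; u = 34.40/374.32 = 9.19%.
Change = 9.19% − 8.77% = +0.42 pp.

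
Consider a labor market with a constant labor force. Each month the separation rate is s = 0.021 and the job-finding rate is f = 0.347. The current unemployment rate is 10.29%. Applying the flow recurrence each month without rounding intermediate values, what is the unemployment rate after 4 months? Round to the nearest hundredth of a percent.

With a fixed labor force, u_{t+1} = u_t + s·(1−u_t) − f·u_t = u_t·(1−s−f) + s.
Here 1−s−f = 0.632 and s = 0.021.
u_1 = 0.102900 × 0.632 + 0.021 = 0.086033.
u_2 = 0.086033 × 0.632 + 0.021 = 0.075373.
u_3 = 0.075373 × 0.632 + 0.021 = 0.068636.
u_4 = 0.068636 × 0.632 + 0.021 = 0.064378.

Unemployment rate after four months ≈ 6.44%.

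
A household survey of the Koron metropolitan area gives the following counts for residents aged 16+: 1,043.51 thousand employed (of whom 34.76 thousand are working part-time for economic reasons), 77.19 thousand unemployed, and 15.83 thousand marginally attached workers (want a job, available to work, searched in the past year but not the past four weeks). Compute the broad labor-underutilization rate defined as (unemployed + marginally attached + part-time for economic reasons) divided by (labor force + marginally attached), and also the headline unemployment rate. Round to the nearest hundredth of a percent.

Broad underutilization rate ≈ 11.24%; headline unemployment rate ≈ 6.89%.

Labor force = 1,043.51 + 77.19 = 1,120.70 thousand.
Numerator = 77.19 + 15.83 + 34.76 = 127.78 thousand.
Denominator = 1,120.70 + 15.83 = 1,136.53 thousand.
Broad rate = 127.78 / 1,136.53 = 11.24%.
Headline unemployment rate = 77.19 / 1,120.70 = 6.89%.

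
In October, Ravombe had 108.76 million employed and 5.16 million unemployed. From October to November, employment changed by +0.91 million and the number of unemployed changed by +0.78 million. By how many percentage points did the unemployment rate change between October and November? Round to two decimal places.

October: labor force = 108.76 + 5.16 = 113.92; u = 5.16/113.92 = 4.53%.
November: labor force = 109.67 + 5.94 = 115.61; u = 5.94/115.61 = 5.14%.
Change = 5.14% − 4.53% = +0.61 pp.

The unemployment rate changed by +0.61 percentage points.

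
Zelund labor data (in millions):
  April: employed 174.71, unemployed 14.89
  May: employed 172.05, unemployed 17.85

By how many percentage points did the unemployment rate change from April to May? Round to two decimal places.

April: labor force = 174.71 + 14.89 = 189.60; u = 14.89/189.60 = 7.85%.
May: labor force = 172.05 + 17.85 = 189.90; u = 17.85/189.90 = 9.40%.
Change = 9.40% − 7.85% = +1.55 pp.

The unemployment rate changed by +1.55 percentage points.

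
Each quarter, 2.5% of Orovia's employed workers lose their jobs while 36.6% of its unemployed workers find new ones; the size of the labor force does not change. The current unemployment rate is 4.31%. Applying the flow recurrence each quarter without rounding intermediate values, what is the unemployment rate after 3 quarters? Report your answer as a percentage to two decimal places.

Unemployment rate after three quarters ≈ 5.92%.

With a fixed labor force, u_{t+1} = u_t + s·(1−u_t) − f·u_t = u_t·(1−s−f) + s.
Here 1−s−f = 0.609 and s = 0.025.
u_1 = 0.043100 × 0.609 + 0.025 = 0.051248.
u_2 = 0.051248 × 0.609 + 0.025 = 0.056210.
u_3 = 0.056210 × 0.609 + 0.025 = 0.059232.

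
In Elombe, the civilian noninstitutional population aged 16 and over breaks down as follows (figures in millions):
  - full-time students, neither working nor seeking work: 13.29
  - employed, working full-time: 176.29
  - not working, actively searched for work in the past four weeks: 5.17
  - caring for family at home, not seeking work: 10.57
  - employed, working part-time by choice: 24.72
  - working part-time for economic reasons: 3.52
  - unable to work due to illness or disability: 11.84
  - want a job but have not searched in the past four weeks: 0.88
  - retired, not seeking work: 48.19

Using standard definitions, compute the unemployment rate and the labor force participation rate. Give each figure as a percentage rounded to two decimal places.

Unemployment rate ≈ 2.47%; labor force participation rate ≈ 71.21%.

Employed = 176.29 + 24.72 + 3.52 = 204.53 million (anyone who worked, including part-time for economic reasons, counts as employed).
Unemployed = 5.17 million.
Labor force = 204.53 + 5.17 = 209.70 million.
Not in labor force = 13.29 + 10.57 + 11.84 + 0.88 + 48.19 = 84.77 million (those not working and not actively searching are outside the labor force — including those who want a job but have given up searching).
Civilian working-age population = 209.70 + 84.77 = 294.47 million.
Unemployment rate = 5.17 / 209.70 = 2.47%.
Labor force participation rate = 209.70 / 294.47 = 71.21%.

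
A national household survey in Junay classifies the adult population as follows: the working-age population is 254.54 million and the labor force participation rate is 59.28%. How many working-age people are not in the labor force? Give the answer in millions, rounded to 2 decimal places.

Share not in the labor force = 1 − 0.5928 = 0.4072.
Not in labor force = 0.4072 × 254.54 ≈ 103.65 million.

About 103.65 million are not in the labor force.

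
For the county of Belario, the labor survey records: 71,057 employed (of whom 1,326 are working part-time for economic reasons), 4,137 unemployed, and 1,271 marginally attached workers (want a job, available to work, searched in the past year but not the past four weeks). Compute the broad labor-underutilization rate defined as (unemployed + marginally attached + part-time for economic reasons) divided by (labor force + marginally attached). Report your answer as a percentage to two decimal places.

Broad underutilization rate ≈ 8.81%.

Labor force = 71,057 + 4,137 = 75,194.
Numerator = 4,137 + 1,271 + 1,326 = 6,734.
Denominator = 75,194 + 1,271 = 76,465.
Broad rate = 6,734 / 76,465 = 8.81%.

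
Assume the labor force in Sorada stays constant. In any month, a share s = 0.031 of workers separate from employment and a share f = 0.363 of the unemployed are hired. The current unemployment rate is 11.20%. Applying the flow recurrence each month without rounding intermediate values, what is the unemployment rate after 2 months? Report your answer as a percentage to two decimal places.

With a fixed labor force, u_{t+1} = u_t + s·(1−u_t) − f·u_t = u_t·(1−s−f) + s.
Here 1−s−f = 0.606 and s = 0.031.
u_1 = 0.112000 × 0.606 + 0.031 = 0.098872.
u_2 = 0.098872 × 0.606 + 0.031 = 0.090916.

Unemployment rate after two months ≈ 9.09%.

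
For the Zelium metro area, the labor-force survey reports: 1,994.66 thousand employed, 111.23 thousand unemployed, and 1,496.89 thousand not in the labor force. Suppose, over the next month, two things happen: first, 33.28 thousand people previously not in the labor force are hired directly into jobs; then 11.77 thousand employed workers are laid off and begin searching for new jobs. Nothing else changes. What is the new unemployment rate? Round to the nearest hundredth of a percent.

New unemployment rate ≈ 5.75%.

Initially, labor force = 1,994.66 + 111.23 = 2,105.89 thousand, so u = 111.23/2,105.89 = 5.28%.
After the first change, employed and labor force both rise by 33.28; unemployed unchanged → E = 2,027.94, U = 111.23, labor force = 2,139.17 thousand.
After the second change, employed falls and unemployed rises by 11.77; labor force unchanged → E = 2,016.17, U = 123.00, labor force = 2,139.17 thousand.
New unemployment rate = 123.00 / 2,139.17 = 5.75%.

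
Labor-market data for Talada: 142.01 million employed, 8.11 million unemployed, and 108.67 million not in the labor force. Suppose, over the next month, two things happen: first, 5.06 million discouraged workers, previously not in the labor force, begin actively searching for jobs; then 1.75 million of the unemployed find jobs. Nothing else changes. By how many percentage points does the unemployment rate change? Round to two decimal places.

The unemployment rate changes by +1.96 percentage points.

Initially, labor force = 142.01 + 8.11 = 150.12 million, so u = 8.11/150.12 = 5.40%.
After the first change, unemployed and labor force both rise by 5.06 → E = 142.01, U = 13.17, labor force = 155.18 million.
After the second change, unemployed falls and employed rises by 1.75; labor force unchanged → E = 143.76, U = 11.42, labor force = 155.18 million.
New unemployment rate = 11.42 / 155.18 = 7.36%.
Change = 7.36% − 5.40% = +1.96 percentage points.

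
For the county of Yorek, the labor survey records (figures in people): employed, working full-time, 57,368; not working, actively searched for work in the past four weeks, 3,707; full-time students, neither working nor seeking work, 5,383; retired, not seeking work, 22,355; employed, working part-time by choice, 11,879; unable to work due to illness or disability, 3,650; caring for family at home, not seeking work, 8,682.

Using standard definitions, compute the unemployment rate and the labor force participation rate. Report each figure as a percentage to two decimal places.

Unemployment rate ≈ 5.08%; labor force participation rate ≈ 64.55%.

Employed = 57,368 + 11,879 = 69,247.
Unemployed = 3,707.
Labor force = 69,247 + 3,707 = 72,954.
Not in labor force = 5,383 + 22,355 + 3,650 + 8,682 = 40,070 (those not working and not actively searching are outside the labor force).
Civilian working-age population = 72,954 + 40,070 = 113,024.
Unemployment rate = 3,707 / 72,954 = 5.08%.
Labor force participation rate = 72,954 / 113,024 = 64.55%.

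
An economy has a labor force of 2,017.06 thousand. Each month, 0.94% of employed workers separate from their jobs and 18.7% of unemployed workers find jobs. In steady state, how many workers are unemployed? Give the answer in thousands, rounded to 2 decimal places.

Steady-state unemployment rate u* = s/(s+f) = 0.94/(0.94+18.7) = 0.047862.
Unemployed = u* × labor force = 0.047862 × 2,017.06 ≈ 96.54 thousand.

About 96.54 thousand are unemployed in steady state.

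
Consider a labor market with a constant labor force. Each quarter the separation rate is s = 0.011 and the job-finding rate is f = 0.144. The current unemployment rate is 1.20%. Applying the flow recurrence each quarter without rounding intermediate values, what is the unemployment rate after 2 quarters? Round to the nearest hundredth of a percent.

Unemployment rate after two quarters ≈ 2.89%.

With a fixed labor force, u_{t+1} = u_t + s·(1−u_t) − f·u_t = u_t·(1−s−f) + s.
Here 1−s−f = 0.845 and s = 0.011.
u_1 = 0.012000 × 0.845 + 0.011 = 0.021140.
u_2 = 0.021140 × 0.845 + 0.011 = 0.028863.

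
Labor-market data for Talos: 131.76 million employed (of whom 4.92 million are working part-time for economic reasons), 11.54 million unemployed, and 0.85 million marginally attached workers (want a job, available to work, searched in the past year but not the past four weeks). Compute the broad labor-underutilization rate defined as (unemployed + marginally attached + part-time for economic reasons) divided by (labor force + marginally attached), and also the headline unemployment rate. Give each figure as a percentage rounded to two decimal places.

Broad underutilization rate ≈ 12.01%; headline unemployment rate ≈ 8.05%.

Labor force = 131.76 + 11.54 = 143.30 million.
Numerator = 11.54 + 0.85 + 4.92 = 17.31 million.
Denominator = 143.30 + 0.85 = 144.15 million.
Broad rate = 17.31 / 144.15 = 12.01%.
Headline unemployment rate = 11.54 / 143.30 = 8.05%.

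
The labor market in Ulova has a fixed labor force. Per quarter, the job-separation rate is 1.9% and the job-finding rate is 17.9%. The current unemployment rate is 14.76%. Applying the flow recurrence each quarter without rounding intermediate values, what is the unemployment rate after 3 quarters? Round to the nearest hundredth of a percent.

With a fixed labor force, u_{t+1} = u_t + s·(1−u_t) − f·u_t = u_t·(1−s−f) + s.
Here 1−s−f = 0.802 and s = 0.019.
u_1 = 0.147600 × 0.802 + 0.019 = 0.137375.
u_2 = 0.137375 × 0.802 + 0.019 = 0.129175.
u_3 = 0.129175 × 0.802 + 0.019 = 0.122598.

Unemployment rate after three quarters ≈ 12.26%.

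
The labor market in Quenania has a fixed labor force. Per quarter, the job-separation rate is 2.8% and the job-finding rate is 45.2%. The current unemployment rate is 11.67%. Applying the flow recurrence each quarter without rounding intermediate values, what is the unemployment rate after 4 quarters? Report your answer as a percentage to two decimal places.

Unemployment rate after four quarters ≈ 6.26%.

With a fixed labor force, u_{t+1} = u_t + s·(1−u_t) − f·u_t = u_t·(1−s−f) + s.
Here 1−s−f = 0.520 and s = 0.028.
u_1 = 0.116700 × 0.520 + 0.028 = 0.088684.
u_2 = 0.088684 × 0.520 + 0.028 = 0.074116.
u_3 = 0.074116 × 0.520 + 0.028 = 0.066540.
u_4 = 0.066540 × 0.520 + 0.028 = 0.062601.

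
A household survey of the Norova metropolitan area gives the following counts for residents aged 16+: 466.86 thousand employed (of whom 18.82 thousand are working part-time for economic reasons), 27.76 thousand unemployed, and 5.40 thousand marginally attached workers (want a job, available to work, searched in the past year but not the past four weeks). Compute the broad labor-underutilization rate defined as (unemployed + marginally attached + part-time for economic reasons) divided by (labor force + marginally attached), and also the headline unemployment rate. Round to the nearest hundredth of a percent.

Labor force = 466.86 + 27.76 = 494.62 thousand.
Numerator = 27.76 + 5.40 + 18.82 = 51.98 thousand.
Denominator = 494.62 + 5.40 = 500.02 thousand.
Broad rate = 51.98 / 500.02 = 10.40%.
Headline unemployment rate = 27.76 / 494.62 = 5.61%.

Broad underutilization rate ≈ 10.40%; headline unemployment rate ≈ 5.61%.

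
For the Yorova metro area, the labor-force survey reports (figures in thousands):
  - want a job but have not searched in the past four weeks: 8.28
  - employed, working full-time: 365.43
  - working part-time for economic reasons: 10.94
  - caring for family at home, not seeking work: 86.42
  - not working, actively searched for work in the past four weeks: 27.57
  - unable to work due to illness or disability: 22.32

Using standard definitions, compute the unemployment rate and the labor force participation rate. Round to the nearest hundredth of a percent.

Employed = 365.43 + 10.94 = 376.37 thousand (anyone who worked, including part-time for economic reasons, counts as employed).
Unemployed = 27.57 thousand.
Labor force = 376.37 + 27.57 = 403.94 thousand.
Not in labor force = 8.28 + 86.42 + 22.32 = 117.02 thousand (those not working and not actively searching are outside the labor force — including those who want a job but have given up searching).
Civilian working-age population = 403.94 + 117.02 = 520.96 thousand.
Unemployment rate = 27.57 / 403.94 = 6.83%.
Labor force participation rate = 403.94 / 520.96 = 77.54%.

Unemployment rate ≈ 6.83%; labor force participation rate ≈ 77.54%.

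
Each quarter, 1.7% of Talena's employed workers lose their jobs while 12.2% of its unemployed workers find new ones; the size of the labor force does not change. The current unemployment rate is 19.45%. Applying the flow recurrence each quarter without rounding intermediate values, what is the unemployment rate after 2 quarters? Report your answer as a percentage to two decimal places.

Unemployment rate after two quarters ≈ 17.58%.

With a fixed labor force, u_{t+1} = u_t + s·(1−u_t) − f·u_t = u_t·(1−s−f) + s.
Here 1−s−f = 0.861 and s = 0.017.
u_1 = 0.194500 × 0.861 + 0.017 = 0.184465.
u_2 = 0.184465 × 0.861 + 0.017 = 0.175824.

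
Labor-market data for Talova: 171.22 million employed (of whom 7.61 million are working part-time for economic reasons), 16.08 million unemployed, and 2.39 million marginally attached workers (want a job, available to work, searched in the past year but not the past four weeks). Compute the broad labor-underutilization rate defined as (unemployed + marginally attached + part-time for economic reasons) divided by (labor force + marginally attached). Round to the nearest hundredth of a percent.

Broad underutilization rate ≈ 13.75%.

Labor force = 171.22 + 16.08 = 187.30 million.
Numerator = 16.08 + 2.39 + 7.61 = 26.08 million.
Denominator = 187.30 + 2.39 = 189.69 million.
Broad rate = 26.08 / 189.69 = 13.75%.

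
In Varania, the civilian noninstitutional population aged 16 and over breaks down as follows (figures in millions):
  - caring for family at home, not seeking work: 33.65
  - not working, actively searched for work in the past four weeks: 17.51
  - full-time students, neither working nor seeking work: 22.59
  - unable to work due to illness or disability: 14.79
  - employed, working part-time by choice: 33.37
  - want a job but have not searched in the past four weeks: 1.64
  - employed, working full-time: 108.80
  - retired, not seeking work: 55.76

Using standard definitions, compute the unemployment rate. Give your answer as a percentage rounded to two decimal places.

Unemployment rate ≈ 10.97%.

Employed = 33.37 + 108.80 = 142.17 million.
Unemployed = 17.51 million.
Labor force = 142.17 + 17.51 = 159.68 million.
Unemployment rate = 17.51 / 159.68 = 10.97%.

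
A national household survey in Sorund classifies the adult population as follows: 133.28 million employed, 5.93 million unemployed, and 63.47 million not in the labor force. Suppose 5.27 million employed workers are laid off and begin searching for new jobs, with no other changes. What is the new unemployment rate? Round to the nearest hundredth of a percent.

Initially, labor force = 133.28 + 5.93 = 139.21 million, so u = 5.93/139.21 = 4.26%.
After the change, employed falls and unemployed rises by 5.27; labor force unchanged → E = 128.01, U = 11.20, labor force = 139.21 million.
New unemployment rate = 11.20 / 139.21 = 8.05%.

New unemployment rate ≈ 8.05%.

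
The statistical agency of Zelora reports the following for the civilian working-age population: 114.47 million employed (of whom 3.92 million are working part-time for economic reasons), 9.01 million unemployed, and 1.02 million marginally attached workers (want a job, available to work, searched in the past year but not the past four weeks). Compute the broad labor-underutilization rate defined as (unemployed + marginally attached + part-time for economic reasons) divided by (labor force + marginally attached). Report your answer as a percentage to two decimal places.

Labor force = 114.47 + 9.01 = 123.48 million.
Numerator = 9.01 + 1.02 + 3.92 = 13.95 million.
Denominator = 123.48 + 1.02 = 124.50 million.
Broad rate = 13.95 / 124.50 = 11.20%.

Broad underutilization rate ≈ 11.20%.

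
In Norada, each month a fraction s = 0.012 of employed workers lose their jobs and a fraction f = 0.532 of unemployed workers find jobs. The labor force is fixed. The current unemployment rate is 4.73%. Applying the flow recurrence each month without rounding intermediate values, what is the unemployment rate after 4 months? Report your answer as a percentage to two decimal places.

Unemployment rate after four months ≈ 2.32%.

With a fixed labor force, u_{t+1} = u_t + s·(1−u_t) − f·u_t = u_t·(1−s−f) + s.
Here 1−s−f = 0.456 and s = 0.012.
u_1 = 0.047300 × 0.456 + 0.012 = 0.033569.
u_2 = 0.033569 × 0.456 + 0.012 = 0.027307.
u_3 = 0.027307 × 0.456 + 0.012 = 0.024452.
u_4 = 0.024452 × 0.456 + 0.012 = 0.023150.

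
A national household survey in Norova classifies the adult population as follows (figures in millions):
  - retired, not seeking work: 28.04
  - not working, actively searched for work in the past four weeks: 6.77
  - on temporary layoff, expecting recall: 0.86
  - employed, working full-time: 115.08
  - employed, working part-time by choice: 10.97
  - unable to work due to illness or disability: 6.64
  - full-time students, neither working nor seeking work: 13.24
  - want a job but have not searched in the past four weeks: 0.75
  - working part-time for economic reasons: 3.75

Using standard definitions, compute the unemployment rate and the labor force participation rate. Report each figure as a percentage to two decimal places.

Unemployment rate ≈ 5.55%; labor force participation rate ≈ 73.85%.

Employed = 115.08 + 10.97 + 3.75 = 129.80 million (anyone who worked, including part-time for economic reasons, counts as employed).
Unemployed = 6.77 + 0.86 = 7.63 million (jobless and actively searching, or on temporary layoff).
Labor force = 129.80 + 7.63 = 137.43 million.
Not in labor force = 28.04 + 6.64 + 13.24 + 0.75 = 48.67 million (those not working and not actively searching are outside the labor force — including those who want a job but have given up searching).
Civilian working-age population = 137.43 + 48.67 = 186.10 million.
Unemployment rate = 7.63 / 137.43 = 5.55%.
Labor force participation rate = 137.43 / 186.10 = 73.85%.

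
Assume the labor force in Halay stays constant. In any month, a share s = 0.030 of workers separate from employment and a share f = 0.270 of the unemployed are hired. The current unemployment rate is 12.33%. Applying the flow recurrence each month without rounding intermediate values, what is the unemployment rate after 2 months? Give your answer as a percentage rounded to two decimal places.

Unemployment rate after two months ≈ 11.14%.

With a fixed labor force, u_{t+1} = u_t + s·(1−u_t) − f·u_t = u_t·(1−s−f) + s.
Here 1−s−f = 0.700 and s = 0.030.
u_1 = 0.123300 × 0.700 + 0.030 = 0.116310.
u_2 = 0.116310 × 0.700 + 0.030 = 0.111417.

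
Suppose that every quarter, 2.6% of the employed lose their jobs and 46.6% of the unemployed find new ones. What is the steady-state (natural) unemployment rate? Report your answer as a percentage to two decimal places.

Steady-state unemployment rate ≈ 5.28%.

At steady state the flows balance: s·E = f·U, so U/(E+U) = s/(s+f).
u* = 2.6 / (2.6 + 46.6) = 2.6 / 49.20 = 5.28%.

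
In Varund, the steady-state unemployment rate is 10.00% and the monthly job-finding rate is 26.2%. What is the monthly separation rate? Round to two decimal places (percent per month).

From u* = s/(s+f): s = u·f/(1−u).
s = 0.1000 × 26.2 / (1 − 0.1000) = 2.6200 / 0.9000 ≈ 2.91% per month.

Separation rate ≈ 2.91% per month.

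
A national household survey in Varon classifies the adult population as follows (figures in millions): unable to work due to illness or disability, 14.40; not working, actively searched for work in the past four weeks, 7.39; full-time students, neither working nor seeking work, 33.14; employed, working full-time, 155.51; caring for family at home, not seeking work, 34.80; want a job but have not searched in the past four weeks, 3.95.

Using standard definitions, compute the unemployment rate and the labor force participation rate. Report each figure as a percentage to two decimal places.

Employed = 155.51 million.
Unemployed = 7.39 million.
Labor force = 155.51 + 7.39 = 162.90 million.
Not in labor force = 14.40 + 33.14 + 34.80 + 3.95 = 86.29 million (those not working and not actively searching are outside the labor force — including those who want a job but have given up searching).
Civilian working-age population = 162.90 + 86.29 = 249.19 million.
Unemployment rate = 7.39 / 162.90 = 4.54%.
Labor force participation rate = 162.90 / 249.19 = 65.37%.

Unemployment rate ≈ 4.54%; labor force participation rate ≈ 65.37%.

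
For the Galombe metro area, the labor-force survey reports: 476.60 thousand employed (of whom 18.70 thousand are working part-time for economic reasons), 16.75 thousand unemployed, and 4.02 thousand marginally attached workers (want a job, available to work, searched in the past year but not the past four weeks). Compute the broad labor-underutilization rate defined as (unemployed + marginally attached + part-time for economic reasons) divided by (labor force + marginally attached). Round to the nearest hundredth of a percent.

Broad underutilization rate ≈ 7.94%.

Labor force = 476.60 + 16.75 = 493.35 thousand.
Numerator = 16.75 + 4.02 + 18.70 = 39.47 thousand.
Denominator = 493.35 + 4.02 = 497.37 thousand.
Broad rate = 39.47 / 497.37 = 7.94%.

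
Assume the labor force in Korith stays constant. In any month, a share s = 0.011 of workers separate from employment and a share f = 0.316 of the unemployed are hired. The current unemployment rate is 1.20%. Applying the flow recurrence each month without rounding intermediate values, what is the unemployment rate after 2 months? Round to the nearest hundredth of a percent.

Unemployment rate after two months ≈ 2.38%.

With a fixed labor force, u_{t+1} = u_t + s·(1−u_t) − f·u_t = u_t·(1−s−f) + s.
Here 1−s−f = 0.673 and s = 0.011.
u_1 = 0.012000 × 0.673 + 0.011 = 0.019076.
u_2 = 0.019076 × 0.673 + 0.011 = 0.023838.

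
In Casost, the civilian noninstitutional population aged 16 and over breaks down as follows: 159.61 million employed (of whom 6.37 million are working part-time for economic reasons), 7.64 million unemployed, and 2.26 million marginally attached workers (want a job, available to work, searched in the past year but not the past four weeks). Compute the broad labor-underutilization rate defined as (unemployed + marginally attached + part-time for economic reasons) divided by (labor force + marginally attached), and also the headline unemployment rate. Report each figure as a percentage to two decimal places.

Labor force = 159.61 + 7.64 = 167.25 million.
Numerator = 7.64 + 2.26 + 6.37 = 16.27 million.
Denominator = 167.25 + 2.26 = 169.51 million.
Broad rate = 16.27 / 169.51 = 9.60%.
Headline unemployment rate = 7.64 / 167.25 = 4.57%.

Broad underutilization rate ≈ 9.60%; headline unemployment rate ≈ 4.57%.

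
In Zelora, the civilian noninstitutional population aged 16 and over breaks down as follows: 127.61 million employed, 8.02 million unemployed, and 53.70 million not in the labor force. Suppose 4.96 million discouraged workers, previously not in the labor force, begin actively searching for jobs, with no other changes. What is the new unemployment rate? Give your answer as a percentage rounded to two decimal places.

Initially, labor force = 127.61 + 8.02 = 135.63 million, so u = 8.02/135.63 = 5.91%.
After the change, unemployed and labor force both rise by 4.96 → E = 127.61, U = 12.98, labor force = 140.59 million.
New unemployment rate = 12.98 / 140.59 = 9.23%.

New unemployment rate ≈ 9.23%.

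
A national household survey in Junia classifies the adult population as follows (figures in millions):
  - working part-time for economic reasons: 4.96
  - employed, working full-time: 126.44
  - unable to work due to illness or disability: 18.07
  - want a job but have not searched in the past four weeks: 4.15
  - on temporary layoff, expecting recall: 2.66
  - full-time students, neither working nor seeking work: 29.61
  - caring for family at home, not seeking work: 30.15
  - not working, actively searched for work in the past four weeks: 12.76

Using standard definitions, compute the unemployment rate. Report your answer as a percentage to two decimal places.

Employed = 4.96 + 126.44 = 131.40 million (anyone who worked, including part-time for economic reasons, counts as employed).
Unemployed = 2.66 + 12.76 = 15.42 million (jobless and actively searching, or on temporary layoff).
Labor force = 131.40 + 15.42 = 146.82 million.
Unemployment rate = 15.42 / 146.82 = 10.50%.

Unemployment rate ≈ 10.50%.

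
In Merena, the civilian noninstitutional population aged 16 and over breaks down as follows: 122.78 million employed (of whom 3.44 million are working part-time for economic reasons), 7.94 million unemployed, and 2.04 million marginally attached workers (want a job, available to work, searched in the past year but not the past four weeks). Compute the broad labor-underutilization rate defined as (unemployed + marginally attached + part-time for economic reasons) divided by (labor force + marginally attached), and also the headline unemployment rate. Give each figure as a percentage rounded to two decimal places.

Broad underutilization rate ≈ 10.11%; headline unemployment rate ≈ 6.07%.

Labor force = 122.78 + 7.94 = 130.72 million.
Numerator = 7.94 + 2.04 + 3.44 = 13.42 million.
Denominator = 130.72 + 2.04 = 132.76 million.
Broad rate = 13.42 / 132.76 = 10.11%.
Headline unemployment rate = 7.94 / 130.72 = 6.07%.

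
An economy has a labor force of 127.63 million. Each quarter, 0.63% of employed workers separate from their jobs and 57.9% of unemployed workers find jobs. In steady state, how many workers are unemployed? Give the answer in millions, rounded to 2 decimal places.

About 1.37 million are unemployed in steady state.

Steady-state unemployment rate u* = s/(s+f) = 0.63/(0.63+57.9) = 0.010764.
Unemployed = u* × labor force = 0.010764 × 127.63 ≈ 1.37 million.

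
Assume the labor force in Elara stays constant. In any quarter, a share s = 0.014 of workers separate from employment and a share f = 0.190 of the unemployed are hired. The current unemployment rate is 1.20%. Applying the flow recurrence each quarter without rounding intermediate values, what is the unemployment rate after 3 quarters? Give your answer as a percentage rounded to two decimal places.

With a fixed labor force, u_{t+1} = u_t + s·(1−u_t) − f·u_t = u_t·(1−s−f) + s.
Here 1−s−f = 0.796 and s = 0.014.
u_1 = 0.012000 × 0.796 + 0.014 = 0.023552.
u_2 = 0.023552 × 0.796 + 0.014 = 0.032747.
u_3 = 0.032747 × 0.796 + 0.014 = 0.040067.

Unemployment rate after three quarters ≈ 4.01%.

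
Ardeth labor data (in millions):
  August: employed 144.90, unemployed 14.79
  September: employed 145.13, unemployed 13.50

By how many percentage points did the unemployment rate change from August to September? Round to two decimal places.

The unemployment rate changed by −0.75 percentage points.

August: labor force = 144.90 + 14.79 = 159.69; u = 14.79/159.69 = 9.26%.
September: labor force = 145.13 + 13.50 = 158.63; u = 13.50/158.63 = 8.51%.
Change = 8.51% − 9.26% = −0.75 pp.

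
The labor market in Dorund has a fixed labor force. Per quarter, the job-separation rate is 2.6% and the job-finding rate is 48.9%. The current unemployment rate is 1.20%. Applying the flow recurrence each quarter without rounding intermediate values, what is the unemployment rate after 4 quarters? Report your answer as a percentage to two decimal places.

With a fixed labor force, u_{t+1} = u_t + s·(1−u_t) − f·u_t = u_t·(1−s−f) + s.
Here 1−s−f = 0.485 and s = 0.026.
u_1 = 0.012000 × 0.485 + 0.026 = 0.031820.
u_2 = 0.031820 × 0.485 + 0.026 = 0.041433.
u_3 = 0.041433 × 0.485 + 0.026 = 0.046095.
u_4 = 0.046095 × 0.485 + 0.026 = 0.048356.

Unemployment rate after four quarters ≈ 4.84%.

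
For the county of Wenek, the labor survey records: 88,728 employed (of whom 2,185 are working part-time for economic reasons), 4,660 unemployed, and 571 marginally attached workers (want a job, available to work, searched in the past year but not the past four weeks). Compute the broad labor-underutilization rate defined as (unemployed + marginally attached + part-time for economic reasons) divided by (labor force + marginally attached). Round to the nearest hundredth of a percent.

Broad underutilization rate ≈ 7.89%.

Labor force = 88,728 + 4,660 = 93,388.
Numerator = 4,660 + 571 + 2,185 = 7,416.
Denominator = 93,388 + 571 = 93,959.
Broad rate = 7,416 / 93,959 = 7.89%.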